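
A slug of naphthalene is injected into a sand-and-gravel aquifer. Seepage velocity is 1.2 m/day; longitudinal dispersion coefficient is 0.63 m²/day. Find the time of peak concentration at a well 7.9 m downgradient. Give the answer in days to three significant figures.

For the 1D instantaneous-source solution, setting ∂C/∂t = 0 at fixed x gives v²t² + 2Dt − x² = 0, so t = (√(D² + v²x²) − D)/v².
√(D² + v²x²) = √(0.63² + 1.2² × 7.9²) = 9.501; v² = 1.44.
t = (9.501 − 0.63)/1.44 = 6.16 days (vs. the pure-advection estimate x/v = 6.58 d).

6.16 days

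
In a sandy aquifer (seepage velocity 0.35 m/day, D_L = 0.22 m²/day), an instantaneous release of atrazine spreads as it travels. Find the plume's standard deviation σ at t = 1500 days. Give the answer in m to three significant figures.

25.7 m

Dispersive spreading gives a Gaussian with σ² = 2Dt; advection only shifts the center.
σ = √(2 × 0.22 × 1500) = 25.7 m.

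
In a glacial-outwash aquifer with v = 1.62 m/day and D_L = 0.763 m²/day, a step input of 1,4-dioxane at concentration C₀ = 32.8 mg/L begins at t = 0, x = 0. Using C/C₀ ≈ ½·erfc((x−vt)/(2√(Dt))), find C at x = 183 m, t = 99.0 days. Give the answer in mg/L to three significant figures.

For a continuous step input, C/C₀ ≈ ½·erfc((x−vt)/(2√(Dt))).
vt = 1.62 × 99.0 = 160.38 m and 2√(Dt) = 2√(0.763 × 99.0) = 17.38 m.
Argument (x−vt)/(2√(Dt)) = (183 − 160.38)/17.38 = 1.301; ½·erfc(1.301) = 0.03289.
C = 32.8 × 0.03289 = 1.08 mg/L.

1.08 mg/L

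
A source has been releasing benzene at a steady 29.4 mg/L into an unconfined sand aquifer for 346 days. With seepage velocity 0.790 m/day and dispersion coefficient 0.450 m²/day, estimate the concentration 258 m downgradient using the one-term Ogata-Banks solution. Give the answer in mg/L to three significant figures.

For a continuous step input, C/C₀ ≈ ½·erfc((x−vt)/(2√(Dt))).
vt = 0.790 × 346 = 273.34 m and 2√(Dt) = 2√(0.450 × 346) = 24.96 m.
Argument (x−vt)/(2√(Dt)) = (258 − 273.34)/24.96 = -0.6146; ½·erfc(-0.6146) = 0.8076.
C = 29.4 × 0.8076 = 23.7 mg/L.

23.7 mg/L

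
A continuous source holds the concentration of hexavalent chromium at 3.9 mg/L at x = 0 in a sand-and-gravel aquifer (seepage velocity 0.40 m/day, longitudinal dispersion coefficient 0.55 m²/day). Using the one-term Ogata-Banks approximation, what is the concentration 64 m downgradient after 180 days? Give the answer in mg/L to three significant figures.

2.79 mg/L

For a continuous step input, C/C₀ ≈ ½·erfc((x−vt)/(2√(Dt))).
vt = 0.40 × 180 = 72 m and 2√(Dt) = 2√(0.55 × 180) = 19.90 m.
Argument (x−vt)/(2√(Dt)) = (64 − 72)/19.90 = -0.4020; ½·erfc(-0.4020) = 0.7152.
C = 3.9 × 0.7152 = 2.79 mg/L.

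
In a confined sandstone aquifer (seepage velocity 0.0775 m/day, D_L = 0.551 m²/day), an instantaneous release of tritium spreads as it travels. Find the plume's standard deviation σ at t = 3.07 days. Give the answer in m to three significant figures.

1.84 m

Dispersive spreading gives a Gaussian with σ² = 2Dt; advection only shifts the center.
σ = √(2 × 0.551 × 3.07) = 1.84 m.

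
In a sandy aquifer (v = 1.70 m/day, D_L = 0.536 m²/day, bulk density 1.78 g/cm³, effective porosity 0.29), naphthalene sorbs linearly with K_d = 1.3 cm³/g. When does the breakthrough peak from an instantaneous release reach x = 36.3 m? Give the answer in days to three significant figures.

Retardation factor R = 1 + ρ_b·K_d/n = 1 + 1.78 × 1.3/0.29 = 8.979.
Sorption retards both mechanisms: v_R = v/R = 0.1893 m/day, D_R = D/R = 0.05969 m²/day.
Peak time from v_R²t² + 2D_R t − x² = 0: t = (√(D_R² + v_R²x²) − D_R)/v_R².
√(D_R² + v_R²x²) = √(0.05969² + 0.1893² × 36.3²) = 6.872; v_R² = 0.03583.
t = (6.872 − 0.05969)/0.03583 = 190 days.

190 days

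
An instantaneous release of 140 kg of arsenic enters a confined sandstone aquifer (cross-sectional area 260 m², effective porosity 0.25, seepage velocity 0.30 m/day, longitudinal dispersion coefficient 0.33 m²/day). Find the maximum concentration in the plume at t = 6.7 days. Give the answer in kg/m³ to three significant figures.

0.409 kg/m³

The peak of an instantaneous 1D plume sits at x = vt; there the Gaussian factor is 1 and C_max = M/(n_e·A·√(4πDt)), where n_e·A is the pore area the mass is dissolved in.
√(4πDt) = √(4π × 0.33 × 6.7) = 5.271 m, so C_max = 140/(0.25 × 260 × 5.271) = 0.409 kg/m³.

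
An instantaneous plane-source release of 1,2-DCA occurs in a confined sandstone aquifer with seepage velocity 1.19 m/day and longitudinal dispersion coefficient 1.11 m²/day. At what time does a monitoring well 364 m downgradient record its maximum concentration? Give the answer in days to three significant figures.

For the 1D instantaneous-source solution, setting ∂C/∂t = 0 at fixed x gives v²t² + 2Dt − x² = 0, so t = (√(D² + v²x²) − D)/v².
√(D² + v²x²) = √(1.11² + 1.19² × 364²) = 433.2; v² = 1.4161.
t = (433.2 − 1.11)/1.4161 = 305 days (vs. the pure-advection estimate x/v = 306 d).

305 days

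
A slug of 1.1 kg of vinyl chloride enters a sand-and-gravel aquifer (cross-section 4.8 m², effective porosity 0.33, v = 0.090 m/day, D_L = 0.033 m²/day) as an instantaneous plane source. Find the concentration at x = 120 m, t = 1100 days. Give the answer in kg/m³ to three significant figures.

0.00156 kg/m³

For an instantaneous plane source, C(x,t) = M/(n_e·A·√(4πDt)) · exp(−(x−vt)²/(4Dt)), with n_e·A the pore (flow) area.
Plume center vt = 0.090 × 1100 = 99 m, so the well at 120 m is 21 m downgradient of the peak.
√(4πDt) = 21.36 m, giving peak height M/(n_e·A·√(4πDt)) = 1.1/(0.33 × 4.8 × 21.36) = 0.03251 kg/m³.
(x−vt)²/(4Dt) = (21)²/(4 × 0.033 × 1100) = 3.037; exp(−3.037) = 0.04798.
C = 0.03251 × 0.04798 = 0.00156 kg/m³.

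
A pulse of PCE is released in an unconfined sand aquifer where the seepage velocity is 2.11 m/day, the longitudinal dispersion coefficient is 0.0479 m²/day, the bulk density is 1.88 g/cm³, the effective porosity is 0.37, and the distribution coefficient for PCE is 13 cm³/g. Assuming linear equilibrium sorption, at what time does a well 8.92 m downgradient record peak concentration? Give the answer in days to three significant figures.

283 days

Retardation factor R = 1 + ρ_b·K_d/n = 1 + 1.88 × 13/0.37 = 67.05.
Sorption retards both mechanisms: v_R = v/R = 0.03147 m/day, D_R = D/R = 0.0007144 m²/day.
Peak time from v_R²t² + 2D_R t − x² = 0: t = (√(D_R² + v_R²x²) − D_R)/v_R².
√(D_R² + v_R²x²) = √(0.0007144² + 0.03147² × 8.92²) = 0.2807; v_R² = 0.0009904.
t = (0.2807 − 0.0007144)/0.0009904 = 283 days.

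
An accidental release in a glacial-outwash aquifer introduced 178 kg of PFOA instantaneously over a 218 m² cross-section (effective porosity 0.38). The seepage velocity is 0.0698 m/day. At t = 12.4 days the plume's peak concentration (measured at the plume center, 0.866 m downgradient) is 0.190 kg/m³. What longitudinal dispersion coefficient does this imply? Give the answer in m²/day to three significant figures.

At the plume center C_max = M/(n_e·A·√(4πDt)), so D = M²/(4πt·(n_e·A·C_max)²).
n_e·A·C_max = 0.38 × 218 × 0.190 = 15.74 kg/m.
D = 178²/(4π × 12.4 × 15.74²) = 0.821 m²/day.

0.821 m²/day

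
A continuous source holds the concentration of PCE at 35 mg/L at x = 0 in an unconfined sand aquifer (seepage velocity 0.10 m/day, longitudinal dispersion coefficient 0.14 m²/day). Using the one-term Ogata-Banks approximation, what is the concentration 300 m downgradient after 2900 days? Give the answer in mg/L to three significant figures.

For a continuous step input, C/C₀ ≈ ½·erfc((x−vt)/(2√(Dt))).
vt = 0.10 × 2900 = 290 m and 2√(Dt) = 2√(0.14 × 2900) = 40.30 m.
Argument (x−vt)/(2√(Dt)) = (300 − 290)/40.30 = 0.2481; ½·erfc(0.2481) = 0.3628.
C = 35 × 0.3628 = 12.7 mg/L.

12.7 mg/L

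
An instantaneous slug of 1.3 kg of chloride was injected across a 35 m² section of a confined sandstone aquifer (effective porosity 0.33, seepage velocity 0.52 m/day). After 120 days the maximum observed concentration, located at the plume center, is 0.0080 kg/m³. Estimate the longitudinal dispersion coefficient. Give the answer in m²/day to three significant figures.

At the plume center C_max = M/(n_e·A·√(4πDt)), so D = M²/(4πt·(n_e·A·C_max)²).
n_e·A·C_max = 0.33 × 35 × 0.0080 = 0.09240 kg/m.
D = 1.3²/(4π × 120 × 0.09240²) = 0.131 m²/day.

0.131 m²/day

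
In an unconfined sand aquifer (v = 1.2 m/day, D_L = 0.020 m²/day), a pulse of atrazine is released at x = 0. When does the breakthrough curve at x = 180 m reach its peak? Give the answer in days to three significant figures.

150 days

For the 1D instantaneous-source solution, setting ∂C/∂t = 0 at fixed x gives v²t² + 2Dt − x² = 0, so t = (√(D² + v²x²) − D)/v².
√(D² + v²x²) = √(0.020² + 1.2² × 180²) = 216.0; v² = 1.44.
t = (216.0 − 0.020)/1.44 = 150 days (vs. the pure-advection estimate x/v = 150 d).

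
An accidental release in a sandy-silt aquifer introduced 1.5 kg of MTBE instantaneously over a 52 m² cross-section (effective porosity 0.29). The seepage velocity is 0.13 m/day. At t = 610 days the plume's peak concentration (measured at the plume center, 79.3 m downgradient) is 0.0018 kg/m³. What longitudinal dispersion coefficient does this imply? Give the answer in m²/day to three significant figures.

At the plume center C_max = M/(n_e·A·√(4πDt)), so D = M²/(4πt·(n_e·A·C_max)²).
n_e·A·C_max = 0.29 × 52 × 0.0018 = 0.02714 kg/m.
D = 1.5²/(4π × 610 × 0.02714²) = 0.398 m²/day.

0.398 m²/day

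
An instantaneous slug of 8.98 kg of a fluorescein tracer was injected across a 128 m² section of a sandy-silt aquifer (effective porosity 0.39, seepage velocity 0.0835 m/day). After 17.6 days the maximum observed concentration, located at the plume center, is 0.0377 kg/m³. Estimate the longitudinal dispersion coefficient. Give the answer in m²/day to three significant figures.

0.103 m²/day

At the plume center C_max = M/(n_e·A·√(4πDt)), so D = M²/(4πt·(n_e·A·C_max)²).
n_e·A·C_max = 0.39 × 128 × 0.0377 = 1.882 kg/m.
D = 8.98²/(4π × 17.6 × 1.882²) = 0.103 m²/day.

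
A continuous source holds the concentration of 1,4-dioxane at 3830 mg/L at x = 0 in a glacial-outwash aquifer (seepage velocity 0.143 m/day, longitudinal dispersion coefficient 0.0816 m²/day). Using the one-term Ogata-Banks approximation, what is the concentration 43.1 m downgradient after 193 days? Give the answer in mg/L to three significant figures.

11.0 mg/L

For a continuous step input, C/C₀ ≈ ½·erfc((x−vt)/(2√(Dt))).
vt = 0.143 × 193 = 27.599 m and 2√(Dt) = 2√(0.0816 × 193) = 7.937 m.
Argument (x−vt)/(2√(Dt)) = (43.1 − 27.599)/7.937 = 1.953; ½·erfc(1.953) = 0.002873.
C = 3830 × 0.002873 = 11.0 mg/L.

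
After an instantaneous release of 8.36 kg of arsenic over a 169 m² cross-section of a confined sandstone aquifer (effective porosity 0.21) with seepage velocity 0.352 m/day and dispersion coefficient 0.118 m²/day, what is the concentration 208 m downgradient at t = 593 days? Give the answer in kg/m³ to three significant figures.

For an instantaneous plane source, C(x,t) = M/(n_e·A·√(4πDt)) · exp(−(x−vt)²/(4Dt)), with n_e·A the pore (flow) area.
Plume center vt = 0.352 × 593 = 208.736 m, so the well at 208 m is 0.736 m upgradient of the peak.
√(4πDt) = 29.65 m, giving peak height M/(n_e·A·√(4πDt)) = 8.36/(0.21 × 169 × 29.65) = 0.007945 kg/m³.
(x−vt)²/(4Dt) = (-0.736)²/(4 × 0.118 × 593) = 0.001935; exp(−0.001935) = 0.9981.
C = 0.007945 × 0.9981 = 0.00793 kg/m³.

0.00793 kg/m³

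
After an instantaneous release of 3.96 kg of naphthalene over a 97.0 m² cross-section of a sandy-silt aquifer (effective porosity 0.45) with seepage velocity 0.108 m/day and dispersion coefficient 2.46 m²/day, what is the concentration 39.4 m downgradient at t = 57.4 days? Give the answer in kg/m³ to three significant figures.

0.000306 kg/m³

For an instantaneous plane source, C(x,t) = M/(n_e·A·√(4πDt)) · exp(−(x−vt)²/(4Dt)), with n_e·A the pore (flow) area.
Plume center vt = 0.108 × 57.4 = 6.1992 m, so the well at 39.4 m is 33.2008 m downgradient of the peak.
√(4πDt) = 42.12 m, giving peak height M/(n_e·A·√(4πDt)) = 3.96/(0.45 × 97.0 × 42.12) = 0.002154 kg/m³.
(x−vt)²/(4Dt) = (33.2008)²/(4 × 2.46 × 57.4) = 1.952; exp(−1.952) = 0.1420.
C = 0.002154 × 0.1420 = 0.000306 kg/m³.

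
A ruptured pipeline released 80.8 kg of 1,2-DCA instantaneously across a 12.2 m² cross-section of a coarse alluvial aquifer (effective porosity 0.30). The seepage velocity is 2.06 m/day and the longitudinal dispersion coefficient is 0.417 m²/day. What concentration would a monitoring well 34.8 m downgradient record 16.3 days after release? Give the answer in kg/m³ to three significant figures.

2.26 kg/m³

For an instantaneous plane source, C(x,t) = M/(n_e·A·√(4πDt)) · exp(−(x−vt)²/(4Dt)), with n_e·A the pore (flow) area.
Plume center vt = 2.06 × 16.3 = 33.578 m, so the well at 34.8 m is 1.222 m downgradient of the peak.
√(4πDt) = 9.242 m, giving peak height M/(n_e·A·√(4πDt)) = 80.8/(0.30 × 12.2 × 9.242) = 2.389 kg/m³.
(x−vt)²/(4Dt) = (1.222)²/(4 × 0.417 × 16.3) = 0.05492; exp(−0.05492) = 0.9466.
C = 2.389 × 0.9466 = 2.26 kg/m³.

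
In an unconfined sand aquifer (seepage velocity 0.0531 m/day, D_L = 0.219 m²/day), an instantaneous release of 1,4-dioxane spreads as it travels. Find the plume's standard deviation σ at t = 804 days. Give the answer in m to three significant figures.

18.8 m

Dispersive spreading gives a Gaussian with σ² = 2Dt; advection only shifts the center.
σ = √(2 × 0.219 × 804) = 18.8 m.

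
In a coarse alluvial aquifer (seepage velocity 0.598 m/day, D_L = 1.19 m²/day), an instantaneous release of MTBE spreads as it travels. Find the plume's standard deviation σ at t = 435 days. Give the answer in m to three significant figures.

Dispersive spreading gives a Gaussian with σ² = 2Dt; advection only shifts the center.
σ = √(2 × 1.19 × 435) = 32.2 m.

32.2 m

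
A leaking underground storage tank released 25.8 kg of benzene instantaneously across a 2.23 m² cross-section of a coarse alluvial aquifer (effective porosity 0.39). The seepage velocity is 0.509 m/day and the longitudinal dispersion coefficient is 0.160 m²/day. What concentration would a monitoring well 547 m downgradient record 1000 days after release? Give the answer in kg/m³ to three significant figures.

0.0693 kg/m³

For an instantaneous plane source, C(x,t) = M/(n_e·A·√(4πDt)) · exp(−(x−vt)²/(4Dt)), with n_e·A the pore (flow) area.
Plume center vt = 0.509 × 1000 = 509 m, so the well at 547 m is 38 m downgradient of the peak.
√(4πDt) = 44.84 m, giving peak height M/(n_e·A·√(4πDt)) = 25.8/(0.39 × 2.23 × 44.84) = 0.6616 kg/m³.
(x−vt)²/(4Dt) = (38)²/(4 × 0.160 × 1000) = 2.256; exp(−2.256) = 0.1048.
C = 0.6616 × 0.1048 = 0.0693 kg/m³.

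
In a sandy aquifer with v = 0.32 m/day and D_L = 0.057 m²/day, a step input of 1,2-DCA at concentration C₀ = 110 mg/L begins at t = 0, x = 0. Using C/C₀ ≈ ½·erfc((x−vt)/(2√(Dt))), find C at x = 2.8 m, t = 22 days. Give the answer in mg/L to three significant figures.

110 mg/L

For a continuous step input, C/C₀ ≈ ½·erfc((x−vt)/(2√(Dt))).
vt = 0.32 × 22 = 7.04 m and 2√(Dt) = 2√(0.057 × 22) = 2.240 m.
Argument (x−vt)/(2√(Dt)) = (2.8 − 7.04)/2.240 = -1.893; ½·erfc(-1.893) = 0.9963.
C = 110 × 0.9963 = 110 mg/L.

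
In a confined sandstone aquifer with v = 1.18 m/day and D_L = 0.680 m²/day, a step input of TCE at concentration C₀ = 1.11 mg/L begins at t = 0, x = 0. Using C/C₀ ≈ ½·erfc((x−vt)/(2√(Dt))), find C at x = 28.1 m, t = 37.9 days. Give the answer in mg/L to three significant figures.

For a continuous step input, C/C₀ ≈ ½·erfc((x−vt)/(2√(Dt))).
vt = 1.18 × 37.9 = 44.722 m and 2√(Dt) = 2√(0.680 × 37.9) = 10.15 m.
Argument (x−vt)/(2√(Dt)) = (28.1 − 44.722)/10.15 = -1.638; ½·erfc(-1.638) = 0.9897.
C = 1.11 × 0.9897 = 1.10 mg/L.

1.10 mg/L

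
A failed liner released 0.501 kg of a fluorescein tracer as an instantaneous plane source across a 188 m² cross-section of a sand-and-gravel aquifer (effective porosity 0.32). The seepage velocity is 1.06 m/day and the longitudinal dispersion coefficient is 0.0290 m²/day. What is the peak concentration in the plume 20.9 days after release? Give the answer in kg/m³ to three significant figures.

The peak of an instantaneous 1D plume sits at x = vt; there the Gaussian factor is 1 and C_max = M/(n_e·A·√(4πDt)), where n_e·A is the pore area the mass is dissolved in.
√(4πDt) = √(4π × 0.0290 × 20.9) = 2.760 m, so C_max = 0.501/(0.32 × 188 × 2.760) = 0.00302 kg/m³.

0.00302 kg/m³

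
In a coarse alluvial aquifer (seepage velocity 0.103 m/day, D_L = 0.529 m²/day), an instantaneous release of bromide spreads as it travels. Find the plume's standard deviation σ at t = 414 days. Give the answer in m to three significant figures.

Dispersive spreading gives a Gaussian with σ² = 2Dt; advection only shifts the center.
σ = √(2 × 0.529 × 414) = 20.9 m.

20.9 m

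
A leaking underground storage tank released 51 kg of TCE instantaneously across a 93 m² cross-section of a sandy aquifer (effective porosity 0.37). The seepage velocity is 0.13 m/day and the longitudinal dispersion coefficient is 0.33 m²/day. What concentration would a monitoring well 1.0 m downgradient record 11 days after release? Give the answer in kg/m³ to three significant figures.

0.217 kg/m³

For an instantaneous plane source, C(x,t) = M/(n_e·A·√(4πDt)) · exp(−(x−vt)²/(4Dt)), with n_e·A the pore (flow) area.
Plume center vt = 0.13 × 11 = 1.43 m, so the well at 1.0 m is 0.43 m upgradient of the peak.
√(4πDt) = 6.754 m, giving peak height M/(n_e·A·√(4πDt)) = 51/(0.37 × 93 × 6.754) = 0.2194 kg/m³.
(x−vt)²/(4Dt) = (-0.43)²/(4 × 0.33 × 11) = 0.01273; exp(−0.01273) = 0.9874.
C = 0.2194 × 0.9874 = 0.217 kg/m³.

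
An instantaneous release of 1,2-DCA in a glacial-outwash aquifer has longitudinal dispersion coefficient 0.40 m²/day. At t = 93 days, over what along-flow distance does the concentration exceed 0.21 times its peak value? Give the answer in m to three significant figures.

The plume is Gaussian with σ = √(2Dt) = √(2 × 0.40 × 93) = 8.626 m.
C/C_peak = exp(−Δx²/(2σ²)) = 0.21 ⇒ Δx = σ·√(−2 ln 0.21) = 8.626 × 1.767 = 15.24 m.
Width = 2Δx = 30.5 m.

30.5 m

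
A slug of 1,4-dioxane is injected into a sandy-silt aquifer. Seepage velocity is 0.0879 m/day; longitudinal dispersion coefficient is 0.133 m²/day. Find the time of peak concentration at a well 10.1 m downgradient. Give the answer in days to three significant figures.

For the 1D instantaneous-source solution, setting ∂C/∂t = 0 at fixed x gives v²t² + 2Dt − x² = 0, so t = (√(D² + v²x²) − D)/v².
√(D² + v²x²) = √(0.133² + 0.0879² × 10.1²) = 0.8977; v² = 0.00772641.
t = (0.8977 − 0.133)/0.00772641 = 99.0 days (vs. the pure-advection estimate x/v = 115 d).

99.0 days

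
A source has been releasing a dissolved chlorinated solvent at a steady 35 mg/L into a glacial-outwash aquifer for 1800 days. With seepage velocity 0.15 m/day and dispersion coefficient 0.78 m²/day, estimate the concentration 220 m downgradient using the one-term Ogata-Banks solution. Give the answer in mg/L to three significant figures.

For a continuous step input, C/C₀ ≈ ½·erfc((x−vt)/(2√(Dt))).
vt = 0.15 × 1800 = 270 m and 2√(Dt) = 2√(0.78 × 1800) = 74.94 m.
Argument (x−vt)/(2√(Dt)) = (220 − 270)/74.94 = -0.6672; ½·erfc(-0.6672) = 0.8273.
C = 35 × 0.8273 = 29.0 mg/L.

29.0 mg/L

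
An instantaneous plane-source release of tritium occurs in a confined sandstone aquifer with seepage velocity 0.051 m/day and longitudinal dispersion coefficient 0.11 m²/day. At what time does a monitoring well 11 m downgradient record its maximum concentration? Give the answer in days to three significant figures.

178 days

For the 1D instantaneous-source solution, setting ∂C/∂t = 0 at fixed x gives v²t² + 2Dt − x² = 0, so t = (√(D² + v²x²) − D)/v².
√(D² + v²x²) = √(0.11² + 0.051² × 11²) = 0.5717; v² = 0.002601.
t = (0.5717 − 0.11)/0.002601 = 178 days (vs. the pure-advection estimate x/v = 216 d).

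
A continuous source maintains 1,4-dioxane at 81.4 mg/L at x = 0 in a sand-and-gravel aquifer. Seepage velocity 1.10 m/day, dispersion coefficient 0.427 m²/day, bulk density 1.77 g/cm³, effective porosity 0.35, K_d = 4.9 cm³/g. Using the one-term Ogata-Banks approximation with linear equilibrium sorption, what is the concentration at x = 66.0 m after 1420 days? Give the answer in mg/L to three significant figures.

Retardation factor R = 1 + ρ_b·K_d/n = 1 + 1.77 × 4.9/0.35 = 25.78.
Sorption retards both mechanisms: v_R = v/R = 0.04267 m/day, D_R = D/R = 0.01656 m²/day.
v_R·t = 0.04267 × 1420 = 60.5914 m; 2√(D_R t) = 9.698 m; argument = (66.0 − 60.5914)/9.698 = 0.5577.
C = C₀ × ½·erfc(0.5577) = 81.4 × 0.2151 = 17.5 mg/L.

17.5 mg/L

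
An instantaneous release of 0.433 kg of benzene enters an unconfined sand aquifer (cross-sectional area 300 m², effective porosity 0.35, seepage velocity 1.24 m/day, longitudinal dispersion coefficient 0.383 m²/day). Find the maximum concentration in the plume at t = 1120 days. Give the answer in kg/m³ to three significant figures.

5.62e-05 kg/m³

The peak of an instantaneous 1D plume sits at x = vt; there the Gaussian factor is 1 and C_max = M/(n_e·A·√(4πDt)), where n_e·A is the pore area the mass is dissolved in.
√(4πDt) = √(4π × 0.383 × 1120) = 73.42 m, so C_max = 0.433/(0.35 × 300 × 73.42) = 5.62e-05 kg/m³.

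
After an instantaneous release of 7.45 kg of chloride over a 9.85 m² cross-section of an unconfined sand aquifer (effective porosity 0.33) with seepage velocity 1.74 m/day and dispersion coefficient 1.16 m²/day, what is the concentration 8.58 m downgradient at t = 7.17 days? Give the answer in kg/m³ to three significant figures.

0.142 kg/m³

For an instantaneous plane source, C(x,t) = M/(n_e·A·√(4πDt)) · exp(−(x−vt)²/(4Dt)), with n_e·A the pore (flow) area.
Plume center vt = 1.74 × 7.17 = 12.4758 m, so the well at 8.58 m is 3.8958 m upgradient of the peak.
√(4πDt) = 10.22 m, giving peak height M/(n_e·A·√(4πDt)) = 7.45/(0.33 × 9.85 × 10.22) = 0.2243 kg/m³.
(x−vt)²/(4Dt) = (-3.8958)²/(4 × 1.16 × 7.17) = 0.4562; exp(−0.4562) = 0.6337.
C = 0.2243 × 0.6337 = 0.142 kg/m³.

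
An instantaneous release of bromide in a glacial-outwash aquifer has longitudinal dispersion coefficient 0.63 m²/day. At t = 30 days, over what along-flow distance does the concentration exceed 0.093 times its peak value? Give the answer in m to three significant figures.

26.8 m

The plume is Gaussian with σ = √(2Dt) = √(2 × 0.63 × 30) = 6.148 m.
C/C_peak = exp(−Δx²/(2σ²)) = 0.093 ⇒ Δx = σ·√(−2 ln 0.093) = 6.148 × 2.180 = 13.40 m.
Width = 2Δx = 26.8 m.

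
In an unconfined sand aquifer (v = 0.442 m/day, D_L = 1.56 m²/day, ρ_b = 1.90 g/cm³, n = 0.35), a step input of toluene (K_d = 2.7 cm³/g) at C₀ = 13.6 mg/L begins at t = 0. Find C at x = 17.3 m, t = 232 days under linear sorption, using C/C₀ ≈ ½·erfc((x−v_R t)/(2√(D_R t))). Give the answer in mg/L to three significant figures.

Retardation factor R = 1 + ρ_b·K_d/n = 1 + 1.90 × 2.7/0.35 = 15.66.
Sorption retards both mechanisms: v_R = v/R = 0.02822 m/day, D_R = D/R = 0.09962 m²/day.
v_R·t = 0.02822 × 232 = 6.54704 m; 2√(D_R t) = 9.615 m; argument = (17.3 − 6.54704)/9.615 = 1.118.
C = C₀ × ½·erfc(1.118) = 13.6 × 0.05693 = 0.774 mg/L.

0.774 mg/L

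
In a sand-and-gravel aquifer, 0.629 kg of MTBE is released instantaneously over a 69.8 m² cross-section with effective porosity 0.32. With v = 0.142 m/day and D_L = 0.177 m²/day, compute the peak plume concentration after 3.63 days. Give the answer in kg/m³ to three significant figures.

0.00991 kg/m³

The peak of an instantaneous 1D plume sits at x = vt; there the Gaussian factor is 1 and C_max = M/(n_e·A·√(4πDt)), where n_e·A is the pore area the mass is dissolved in.
√(4πDt) = √(4π × 0.177 × 3.63) = 2.841 m, so C_max = 0.629/(0.32 × 69.8 × 2.841) = 0.00991 kg/m³.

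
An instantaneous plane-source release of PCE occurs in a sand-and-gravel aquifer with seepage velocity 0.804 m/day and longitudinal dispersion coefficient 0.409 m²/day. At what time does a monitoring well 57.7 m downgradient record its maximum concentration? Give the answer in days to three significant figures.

71.1 days

For the 1D instantaneous-source solution, setting ∂C/∂t = 0 at fixed x gives v²t² + 2Dt − x² = 0, so t = (√(D² + v²x²) − D)/v².
√(D² + v²x²) = √(0.409² + 0.804² × 57.7²) = 46.39; v² = 0.646416.
t = (46.39 − 0.409)/0.646416 = 71.1 days (vs. the pure-advection estimate x/v = 71.8 d).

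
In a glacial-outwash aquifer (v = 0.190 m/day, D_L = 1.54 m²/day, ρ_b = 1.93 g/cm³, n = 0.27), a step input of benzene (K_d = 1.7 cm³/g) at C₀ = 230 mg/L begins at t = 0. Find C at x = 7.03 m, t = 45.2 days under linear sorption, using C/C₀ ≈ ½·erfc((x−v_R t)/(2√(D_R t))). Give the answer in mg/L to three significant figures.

Retardation factor R = 1 + ρ_b·K_d/n = 1 + 1.93 × 1.7/0.27 = 13.15.
Sorption retards both mechanisms: v_R = v/R = 0.01445 m/day, D_R = D/R = 0.1171 m²/day.
v_R·t = 0.01445 × 45.2 = 0.65314 m; 2√(D_R t) = 4.601 m; argument = (7.03 − 0.65314)/4.601 = 1.386.
C = C₀ × ½·erfc(1.386) = 230 × 0.02499 = 5.75 mg/L.

5.75 mg/L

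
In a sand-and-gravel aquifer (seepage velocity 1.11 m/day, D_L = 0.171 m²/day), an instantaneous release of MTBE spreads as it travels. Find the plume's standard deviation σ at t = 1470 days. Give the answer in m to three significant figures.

22.4 m

Dispersive spreading gives a Gaussian with σ² = 2Dt; advection only shifts the center.
σ = √(2 × 0.171 × 1470) = 22.4 m.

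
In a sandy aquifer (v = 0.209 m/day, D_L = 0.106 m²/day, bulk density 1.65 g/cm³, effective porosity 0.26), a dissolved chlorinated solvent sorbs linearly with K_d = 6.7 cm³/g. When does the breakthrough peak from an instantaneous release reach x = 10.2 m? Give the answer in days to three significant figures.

2020 days

Retardation factor R = 1 + ρ_b·K_d/n = 1 + 1.65 × 6.7/0.26 = 43.52.
Sorption retards both mechanisms: v_R = v/R = 0.004802 m/day, D_R = D/R = 0.002436 m²/day.
Peak time from v_R²t² + 2D_R t − x² = 0: t = (√(D_R² + v_R²x²) − D_R)/v_R².
√(D_R² + v_R²x²) = √(0.002436² + 0.004802² × 10.2²) = 0.04904; v_R² = 2.306e-05.
t = (0.04904 − 0.002436)/2.306e-05 = 2020 days.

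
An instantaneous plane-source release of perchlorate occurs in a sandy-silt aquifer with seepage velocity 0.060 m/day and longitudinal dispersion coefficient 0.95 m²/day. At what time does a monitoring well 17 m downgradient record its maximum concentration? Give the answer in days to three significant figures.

123 days

For the 1D instantaneous-source solution, setting ∂C/∂t = 0 at fixed x gives v²t² + 2Dt − x² = 0, so t = (√(D² + v²x²) − D)/v².
√(D² + v²x²) = √(0.95² + 0.060² × 17²) = 1.394; v² = 0.0036.
t = (1.394 − 0.95)/0.0036 = 123 days (vs. the pure-advection estimate x/v = 283 d).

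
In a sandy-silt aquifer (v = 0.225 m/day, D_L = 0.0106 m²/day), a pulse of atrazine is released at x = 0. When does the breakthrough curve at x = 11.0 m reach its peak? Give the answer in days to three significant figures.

48.7 days

For the 1D instantaneous-source solution, setting ∂C/∂t = 0 at fixed x gives v²t² + 2Dt − x² = 0, so t = (√(D² + v²x²) − D)/v².
√(D² + v²x²) = √(0.0106² + 0.225² × 11.0²) = 2.475; v² = 0.050625.
t = (2.475 − 0.0106)/0.050625 = 48.7 days (vs. the pure-advection estimate x/v = 48.9 d).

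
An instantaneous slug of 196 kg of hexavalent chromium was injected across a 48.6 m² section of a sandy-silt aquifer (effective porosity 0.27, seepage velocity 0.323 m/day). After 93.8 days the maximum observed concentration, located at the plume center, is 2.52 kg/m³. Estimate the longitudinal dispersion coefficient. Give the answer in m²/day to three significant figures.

0.0298 m²/day

At the plume center C_max = M/(n_e·A·√(4πDt)), so D = M²/(4πt·(n_e·A·C_max)²).
n_e·A·C_max = 0.27 × 48.6 × 2.52 = 33.07 kg/m.
D = 196²/(4π × 93.8 × 33.07²) = 0.0298 m²/day.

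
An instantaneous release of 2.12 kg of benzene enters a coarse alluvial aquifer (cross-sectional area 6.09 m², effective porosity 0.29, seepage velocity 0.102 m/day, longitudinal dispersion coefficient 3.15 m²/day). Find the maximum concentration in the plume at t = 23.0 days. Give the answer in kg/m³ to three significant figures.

The peak of an instantaneous 1D plume sits at x = vt; there the Gaussian factor is 1 and C_max = M/(n_e·A·√(4πDt)), where n_e·A is the pore area the mass is dissolved in.
√(4πDt) = √(4π × 3.15 × 23.0) = 30.17 m, so C_max = 2.12/(0.29 × 6.09 × 30.17) = 0.0398 kg/m³.

0.0398 kg/m³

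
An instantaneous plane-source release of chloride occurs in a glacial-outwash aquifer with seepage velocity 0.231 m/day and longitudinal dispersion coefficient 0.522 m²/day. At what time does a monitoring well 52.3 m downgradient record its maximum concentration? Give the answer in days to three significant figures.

217 days

For the 1D instantaneous-source solution, setting ∂C/∂t = 0 at fixed x gives v²t² + 2Dt − x² = 0, so t = (√(D² + v²x²) − D)/v².
√(D² + v²x²) = √(0.522² + 0.231² × 52.3²) = 12.09; v² = 0.053361.
t = (12.09 − 0.522)/0.053361 = 217 days (vs. the pure-advection estimate x/v = 226 d).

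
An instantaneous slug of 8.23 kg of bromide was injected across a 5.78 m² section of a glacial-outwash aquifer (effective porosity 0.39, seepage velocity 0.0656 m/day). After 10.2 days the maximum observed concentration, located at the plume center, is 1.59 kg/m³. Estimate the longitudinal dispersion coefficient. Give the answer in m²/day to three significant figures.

At the plume center C_max = M/(n_e·A·√(4πDt)), so D = M²/(4πt·(n_e·A·C_max)²).
n_e·A·C_max = 0.39 × 5.78 × 1.59 = 3.584 kg/m.
D = 8.23²/(4π × 10.2 × 3.584²) = 0.0411 m²/day.

0.0411 m²/day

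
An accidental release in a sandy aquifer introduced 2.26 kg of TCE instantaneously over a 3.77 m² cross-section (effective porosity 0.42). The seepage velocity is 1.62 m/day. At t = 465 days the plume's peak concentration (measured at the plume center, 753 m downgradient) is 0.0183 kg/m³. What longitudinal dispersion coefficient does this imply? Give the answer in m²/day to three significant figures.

1.04 m²/day

At the plume center C_max = M/(n_e·A·√(4πDt)), so D = M²/(4πt·(n_e·A·C_max)²).
n_e·A·C_max = 0.42 × 3.77 × 0.0183 = 0.02898 kg/m.
D = 2.26²/(4π × 465 × 0.02898²) = 1.04 m²/day.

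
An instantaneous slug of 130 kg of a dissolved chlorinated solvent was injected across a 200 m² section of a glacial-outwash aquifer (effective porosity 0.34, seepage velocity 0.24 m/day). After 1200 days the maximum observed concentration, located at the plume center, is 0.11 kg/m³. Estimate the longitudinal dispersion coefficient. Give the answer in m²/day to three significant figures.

At the plume center C_max = M/(n_e·A·√(4πDt)), so D = M²/(4πt·(n_e·A·C_max)²).
n_e·A·C_max = 0.34 × 200 × 0.11 = 7.480 kg/m.
D = 130²/(4π × 1200 × 7.480²) = 0.0200 m²/day.

0.0200 m²/day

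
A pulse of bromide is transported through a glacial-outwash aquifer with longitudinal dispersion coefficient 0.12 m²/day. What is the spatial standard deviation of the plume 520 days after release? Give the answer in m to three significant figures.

11.2 m

Dispersive spreading gives a Gaussian with σ² = 2Dt; advection only shifts the center.
σ = √(2 × 0.12 × 520) = 11.2 m.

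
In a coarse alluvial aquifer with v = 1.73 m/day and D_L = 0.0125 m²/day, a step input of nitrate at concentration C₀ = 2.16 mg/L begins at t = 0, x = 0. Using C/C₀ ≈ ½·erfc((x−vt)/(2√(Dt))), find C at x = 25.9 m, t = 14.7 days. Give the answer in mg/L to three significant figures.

0.474 mg/L

For a continuous step input, C/C₀ ≈ ½·erfc((x−vt)/(2√(Dt))).
vt = 1.73 × 14.7 = 25.431 m and 2√(Dt) = 2√(0.0125 × 14.7) = 0.8573 m.
Argument (x−vt)/(2√(Dt)) = (25.9 − 25.431)/0.8573 = 0.5471; ½·erfc(0.5471) = 0.2195.
C = 2.16 × 0.2195 = 0.474 mg/L.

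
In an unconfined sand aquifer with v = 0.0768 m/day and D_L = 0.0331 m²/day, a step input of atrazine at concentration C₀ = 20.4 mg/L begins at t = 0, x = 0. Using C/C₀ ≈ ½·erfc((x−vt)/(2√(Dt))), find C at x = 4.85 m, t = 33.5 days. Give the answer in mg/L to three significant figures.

For a continuous step input, C/C₀ ≈ ½·erfc((x−vt)/(2√(Dt))).
vt = 0.0768 × 33.5 = 2.5728 m and 2√(Dt) = 2√(0.0331 × 33.5) = 2.106 m.
Argument (x−vt)/(2√(Dt)) = (4.85 − 2.5728)/2.106 = 1.081; ½·erfc(1.081) = 0.06316.
C = 20.4 × 0.06316 = 1.29 mg/L.

1.29 mg/L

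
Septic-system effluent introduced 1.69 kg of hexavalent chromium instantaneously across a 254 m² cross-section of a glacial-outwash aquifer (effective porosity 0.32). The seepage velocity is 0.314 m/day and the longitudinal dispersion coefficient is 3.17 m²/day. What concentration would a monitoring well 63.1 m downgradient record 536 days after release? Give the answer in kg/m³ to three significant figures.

For an instantaneous plane source, C(x,t) = M/(n_e·A·√(4πDt)) · exp(−(x−vt)²/(4Dt)), with n_e·A the pore (flow) area.
Plume center vt = 0.314 × 536 = 168.304 m, so the well at 63.1 m is 105.204 m upgradient of the peak.
√(4πDt) = 146.1 m, giving peak height M/(n_e·A·√(4πDt)) = 1.69/(0.32 × 254 × 146.1) = 0.0001423 kg/m³.
(x−vt)²/(4Dt) = (-105.204)²/(4 × 3.17 × 536) = 1.628; exp(−1.628) = 0.1963.
C = 0.0001423 × 0.1963 = 2.79e-05 kg/m³.

2.79e-05 kg/m³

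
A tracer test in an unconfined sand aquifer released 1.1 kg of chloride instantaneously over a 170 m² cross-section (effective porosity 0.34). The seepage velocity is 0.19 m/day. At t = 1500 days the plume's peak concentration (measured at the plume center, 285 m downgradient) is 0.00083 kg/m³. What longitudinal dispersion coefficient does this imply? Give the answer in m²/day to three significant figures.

0.0279 m²/day

At the plume center C_max = M/(n_e·A·√(4πDt)), so D = M²/(4πt·(n_e·A·C_max)²).
n_e·A·C_max = 0.34 × 170 × 0.00083 = 0.04797 kg/m.
D = 1.1²/(4π × 1500 × 0.04797²) = 0.0279 m²/day.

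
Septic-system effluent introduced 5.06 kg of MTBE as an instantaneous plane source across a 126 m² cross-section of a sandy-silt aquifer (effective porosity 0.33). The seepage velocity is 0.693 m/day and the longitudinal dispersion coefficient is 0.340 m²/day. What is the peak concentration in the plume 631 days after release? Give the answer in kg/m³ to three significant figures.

0.00234 kg/m³

The peak of an instantaneous 1D plume sits at x = vt; there the Gaussian factor is 1 and C_max = M/(n_e·A·√(4πDt)), where n_e·A is the pore area the mass is dissolved in.
√(4πDt) = √(4π × 0.340 × 631) = 51.92 m, so C_max = 5.06/(0.33 × 126 × 51.92) = 0.00234 kg/m³.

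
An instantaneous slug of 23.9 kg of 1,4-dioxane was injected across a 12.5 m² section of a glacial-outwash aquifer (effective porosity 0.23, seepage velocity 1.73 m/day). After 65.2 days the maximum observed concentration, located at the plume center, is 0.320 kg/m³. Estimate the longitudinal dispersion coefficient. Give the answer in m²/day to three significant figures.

0.824 m²/day

At the plume center C_max = M/(n_e·A·√(4πDt)), so D = M²/(4πt·(n_e·A·C_max)²).
n_e·A·C_max = 0.23 × 12.5 × 0.320 = 0.9200 kg/m.
D = 23.9²/(4π × 65.2 × 0.9200²) = 0.824 m²/day.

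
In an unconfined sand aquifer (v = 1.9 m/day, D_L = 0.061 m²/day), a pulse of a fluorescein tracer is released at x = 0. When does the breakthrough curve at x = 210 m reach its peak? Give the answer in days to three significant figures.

111 days

For the 1D instantaneous-source solution, setting ∂C/∂t = 0 at fixed x gives v²t² + 2Dt − x² = 0, so t = (√(D² + v²x²) − D)/v².
√(D² + v²x²) = √(0.061² + 1.9² × 210²) = 399.0; v² = 3.61.
t = (399.0 − 0.061)/3.61 = 111 days (vs. the pure-advection estimate x/v = 111 d).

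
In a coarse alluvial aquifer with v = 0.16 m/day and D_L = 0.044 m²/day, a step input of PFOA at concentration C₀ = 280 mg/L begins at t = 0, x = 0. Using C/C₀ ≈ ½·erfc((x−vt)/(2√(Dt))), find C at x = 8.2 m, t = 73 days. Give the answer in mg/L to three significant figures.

For a continuous step input, C/C₀ ≈ ½·erfc((x−vt)/(2√(Dt))).
vt = 0.16 × 73 = 11.68 m and 2√(Dt) = 2√(0.044 × 73) = 3.584 m.
Argument (x−vt)/(2√(Dt)) = (8.2 − 11.68)/3.584 = -0.9710; ½·erfc(-0.9710) = 0.9152.
C = 280 × 0.9152 = 256 mg/L.

256 mg/L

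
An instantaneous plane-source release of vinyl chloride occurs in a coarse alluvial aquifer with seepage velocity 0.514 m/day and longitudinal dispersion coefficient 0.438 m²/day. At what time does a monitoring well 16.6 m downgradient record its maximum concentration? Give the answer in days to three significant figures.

30.7 days

For the 1D instantaneous-source solution, setting ∂C/∂t = 0 at fixed x gives v²t² + 2Dt − x² = 0, so t = (√(D² + v²x²) − D)/v².
√(D² + v²x²) = √(0.438² + 0.514² × 16.6²) = 8.544; v² = 0.264196.
t = (8.544 − 0.438)/0.264196 = 30.7 days (vs. the pure-advection estimate x/v = 32.3 d).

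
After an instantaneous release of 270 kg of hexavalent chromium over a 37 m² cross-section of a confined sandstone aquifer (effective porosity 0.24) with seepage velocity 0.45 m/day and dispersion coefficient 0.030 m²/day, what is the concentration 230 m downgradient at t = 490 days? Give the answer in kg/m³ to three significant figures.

0.482 kg/m³

For an instantaneous plane source, C(x,t) = M/(n_e·A·√(4πDt)) · exp(−(x−vt)²/(4Dt)), with n_e·A the pore (flow) area.
Plume center vt = 0.45 × 490 = 220.5 m, so the well at 230 m is 9.5 m downgradient of the peak.
√(4πDt) = 13.59 m, giving peak height M/(n_e·A·√(4πDt)) = 270/(0.24 × 37 × 13.59) = 2.237 kg/m³.
(x−vt)²/(4Dt) = (9.5)²/(4 × 0.030 × 490) = 1.535; exp(−1.535) = 0.2155.
C = 2.237 × 0.2155 = 0.482 kg/m³.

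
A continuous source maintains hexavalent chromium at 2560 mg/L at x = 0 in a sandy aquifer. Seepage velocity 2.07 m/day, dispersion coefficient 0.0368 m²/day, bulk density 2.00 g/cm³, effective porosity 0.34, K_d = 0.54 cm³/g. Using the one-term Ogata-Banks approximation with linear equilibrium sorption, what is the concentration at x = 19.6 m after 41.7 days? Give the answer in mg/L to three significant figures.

Retardation factor R = 1 + ρ_b·K_d/n = 1 + 2.00 × 0.54/0.34 = 4.176.
Sorption retards both mechanisms: v_R = v/R = 0.4957 m/day, D_R = D/R = 0.008812 m²/day.
v_R·t = 0.4957 × 41.7 = 20.67069 m; 2√(D_R t) = 1.212 m; argument = (19.6 − 20.67069)/1.212 = -0.8834.
C = C₀ × ½·erfc(-0.8834) = 2560 × 0.8942 = 2290 mg/L.

2290 mg/L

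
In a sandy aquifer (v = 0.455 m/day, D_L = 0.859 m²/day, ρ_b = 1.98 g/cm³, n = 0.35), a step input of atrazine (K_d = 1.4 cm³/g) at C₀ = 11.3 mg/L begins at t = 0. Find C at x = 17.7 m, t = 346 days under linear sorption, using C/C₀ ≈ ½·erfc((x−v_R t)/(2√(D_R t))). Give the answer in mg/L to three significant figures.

Retardation factor R = 1 + ρ_b·K_d/n = 1 + 1.98 × 1.4/0.35 = 8.920.
Sorption retards both mechanisms: v_R = v/R = 0.05101 m/day, D_R = D/R = 0.09630 m²/day.
v_R·t = 0.05101 × 346 = 17.64946 m; 2√(D_R t) = 11.54 m; argument = (17.7 − 17.64946)/11.54 = 0.004380.
C = C₀ × ½·erfc(0.004380) = 11.3 × 0.4975 = 5.62 mg/L.

5.62 mg/L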